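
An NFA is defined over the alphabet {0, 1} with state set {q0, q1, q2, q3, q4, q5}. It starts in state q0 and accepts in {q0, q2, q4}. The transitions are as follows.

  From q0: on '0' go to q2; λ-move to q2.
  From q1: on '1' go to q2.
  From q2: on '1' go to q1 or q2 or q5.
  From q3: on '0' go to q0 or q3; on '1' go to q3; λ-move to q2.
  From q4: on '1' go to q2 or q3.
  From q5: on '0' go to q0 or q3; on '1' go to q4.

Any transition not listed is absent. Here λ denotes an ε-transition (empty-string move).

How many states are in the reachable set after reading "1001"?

4

Start: ε-closure({q0}) = {q0, q2}.
Read '1': {q0, q2} → {q1, q2, q5}.
Read '0': {q1, q2, q5} → {q0, q2, q3}.
Read '0': {q0, q2, q3} → {q0, q2, q3}.
Read '1': {q0, q2, q3} → {q1, q2, q3, q5}.
That set has 4 states.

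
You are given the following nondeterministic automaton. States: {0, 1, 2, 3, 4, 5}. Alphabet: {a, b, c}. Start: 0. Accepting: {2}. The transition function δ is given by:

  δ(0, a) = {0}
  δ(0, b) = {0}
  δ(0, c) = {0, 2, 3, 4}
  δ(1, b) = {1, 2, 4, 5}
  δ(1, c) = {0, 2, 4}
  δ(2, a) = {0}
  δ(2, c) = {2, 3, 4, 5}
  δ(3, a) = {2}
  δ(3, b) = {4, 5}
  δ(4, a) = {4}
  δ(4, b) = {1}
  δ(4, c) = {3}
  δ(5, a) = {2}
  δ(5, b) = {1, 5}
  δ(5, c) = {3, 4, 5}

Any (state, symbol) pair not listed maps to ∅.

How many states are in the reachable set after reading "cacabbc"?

Start in {0}.
Read 'c': 0→{0, 2, 3, 4}; now {0, 2, 3, 4}.
Read 'a': 0→{0}, 2→{0}, 3→{2}, 4→{4}; now {0, 2, 4}.
Read 'c': 0→{0, 2, 3, 4}, 2→{2, 3, 4, 5}, 4→{3}; now {0, 2, 3, 4, 5}.
Read 'a': 0→{0}, 2→{0}, 3→{2}, 4→{4}, 5→{2}; now {0, 2, 4}.
Read 'b': 0→{0}, 2→∅, 4→{1}; now {0, 1}.
Read 'b': 0→{0}, 1→{1, 2, 4, 5}; now {0, 1, 2, 4, 5}.
Read 'c': 0→{0, 2, 3, 4}, 1→{0, 2, 4}, 2→{2, 3, 4, 5}, 4→{3}, 5→{3, 4, 5}; now {0, 2, 3, 4, 5}.
That set has 5 states.

5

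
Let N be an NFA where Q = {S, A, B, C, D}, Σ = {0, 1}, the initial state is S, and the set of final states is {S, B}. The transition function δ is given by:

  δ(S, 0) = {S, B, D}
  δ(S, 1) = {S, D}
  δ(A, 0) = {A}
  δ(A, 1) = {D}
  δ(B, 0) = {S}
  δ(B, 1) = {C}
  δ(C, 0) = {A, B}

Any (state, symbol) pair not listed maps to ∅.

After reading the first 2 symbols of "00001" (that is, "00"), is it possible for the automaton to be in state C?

Start in {S}.
Read '0': S→{S, B, D}; now {S, B, D}.
Read '0': S→{S, B, D}, B→{S}, D→∅; now {S, B, D}.
State C is not in {S, B, D}.

No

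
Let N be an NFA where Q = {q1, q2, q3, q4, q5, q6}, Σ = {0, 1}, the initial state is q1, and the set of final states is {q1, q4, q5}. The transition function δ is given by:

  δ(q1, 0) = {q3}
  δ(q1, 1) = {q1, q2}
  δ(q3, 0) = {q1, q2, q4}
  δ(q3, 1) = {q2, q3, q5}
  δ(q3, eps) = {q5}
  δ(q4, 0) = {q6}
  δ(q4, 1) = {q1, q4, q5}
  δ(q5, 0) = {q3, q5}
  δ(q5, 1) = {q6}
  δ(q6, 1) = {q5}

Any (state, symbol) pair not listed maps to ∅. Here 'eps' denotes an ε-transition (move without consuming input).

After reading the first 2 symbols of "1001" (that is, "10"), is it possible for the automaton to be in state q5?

Start in {q1}.
Read '1': q1→{q1, q2}; now {q1, q2}.
Read '0': q1→{q3}, q2→∅; union {q3}; ε-closure = {q3, q5}.
State q5 is in {q3, q5}.

Yes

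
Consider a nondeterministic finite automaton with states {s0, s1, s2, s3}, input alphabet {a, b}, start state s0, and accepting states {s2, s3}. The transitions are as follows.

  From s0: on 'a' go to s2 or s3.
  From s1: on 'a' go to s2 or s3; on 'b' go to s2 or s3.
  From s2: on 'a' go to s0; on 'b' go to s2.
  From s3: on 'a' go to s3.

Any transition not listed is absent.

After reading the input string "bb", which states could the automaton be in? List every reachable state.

∅

Start in {s0}.
Read 'b': {s0} → ∅.
The set is empty and remains empty for the remaining 1 symbol.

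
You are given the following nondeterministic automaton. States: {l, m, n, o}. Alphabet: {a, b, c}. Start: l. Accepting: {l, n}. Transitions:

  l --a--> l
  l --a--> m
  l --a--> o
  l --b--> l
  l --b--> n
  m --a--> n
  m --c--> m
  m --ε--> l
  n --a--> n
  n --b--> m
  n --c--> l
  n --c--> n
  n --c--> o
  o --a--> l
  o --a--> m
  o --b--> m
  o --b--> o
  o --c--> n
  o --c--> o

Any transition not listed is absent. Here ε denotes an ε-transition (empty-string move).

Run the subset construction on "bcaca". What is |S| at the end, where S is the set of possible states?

4

Start in {l}.
Read 'b': {l} → {l, n}.
Read 'c': {l, n} → {l, n, o}.
Read 'a': {l, n, o} → {l, m, n, o}.
Read 'c': {l, m, n, o} → {l, m, n, o}.
Read 'a': {l, m, n, o} → {l, m, n, o}.
That set has 4 states.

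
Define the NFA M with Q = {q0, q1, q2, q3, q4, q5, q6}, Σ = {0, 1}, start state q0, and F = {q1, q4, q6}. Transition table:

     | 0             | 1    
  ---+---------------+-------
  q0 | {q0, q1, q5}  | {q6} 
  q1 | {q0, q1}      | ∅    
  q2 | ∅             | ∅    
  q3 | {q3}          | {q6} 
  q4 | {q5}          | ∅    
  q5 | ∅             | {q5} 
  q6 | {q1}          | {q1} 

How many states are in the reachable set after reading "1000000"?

3

Start in {q0}.
Read '1': q0→{q6}; now {q6}.
Read '0': q6→{q1}; now {q1}.
Read '0': q1→{q0, q1}; now {q0, q1}.
Read '0': q0→{q0, q1, q5}, q1→{q0, q1}; now {q0, q1, q5}.
Read '0': q0→{q0, q1, q5}, q1→{q0, q1}, q5→∅; now {q0, q1, q5}.
Read '0': q0→{q0, q1, q5}, q1→{q0, q1}, q5→∅; now {q0, q1, q5}.
Read '0': q0→{q0, q1, q5}, q1→{q0, q1}, q5→∅; now {q0, q1, q5}.
That set has 3 states.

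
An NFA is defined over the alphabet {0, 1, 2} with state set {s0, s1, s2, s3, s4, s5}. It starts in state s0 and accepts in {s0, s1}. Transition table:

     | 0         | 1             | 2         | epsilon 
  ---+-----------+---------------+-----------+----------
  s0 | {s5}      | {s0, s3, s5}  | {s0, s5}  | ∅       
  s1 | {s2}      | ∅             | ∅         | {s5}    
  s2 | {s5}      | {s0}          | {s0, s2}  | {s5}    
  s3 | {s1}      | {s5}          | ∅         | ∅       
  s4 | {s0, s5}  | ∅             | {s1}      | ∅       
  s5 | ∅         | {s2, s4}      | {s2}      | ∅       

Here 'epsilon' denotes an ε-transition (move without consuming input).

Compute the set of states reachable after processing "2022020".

Start in {s0}.
Read '2': s0→{s0, s5}; now {s0, s5}.
Read '0': s0→{s5}, s5→∅; now {s5}.
Read '2': s5→{s2}; union {s2}; ε-closure = {s2, s5}.
Read '2': s2→{s0, s2}, s5→{s2}; union {s0, s2}; ε-closure = {s0, s2, s5}.
Read '0': s0→{s5}, s2→{s5}, s5→∅; now {s5}.
Read '2': s5→{s2}; union {s2}; ε-closure = {s2, s5}.
Read '0': s2→{s5}, s5→∅; now {s5}.

{s5}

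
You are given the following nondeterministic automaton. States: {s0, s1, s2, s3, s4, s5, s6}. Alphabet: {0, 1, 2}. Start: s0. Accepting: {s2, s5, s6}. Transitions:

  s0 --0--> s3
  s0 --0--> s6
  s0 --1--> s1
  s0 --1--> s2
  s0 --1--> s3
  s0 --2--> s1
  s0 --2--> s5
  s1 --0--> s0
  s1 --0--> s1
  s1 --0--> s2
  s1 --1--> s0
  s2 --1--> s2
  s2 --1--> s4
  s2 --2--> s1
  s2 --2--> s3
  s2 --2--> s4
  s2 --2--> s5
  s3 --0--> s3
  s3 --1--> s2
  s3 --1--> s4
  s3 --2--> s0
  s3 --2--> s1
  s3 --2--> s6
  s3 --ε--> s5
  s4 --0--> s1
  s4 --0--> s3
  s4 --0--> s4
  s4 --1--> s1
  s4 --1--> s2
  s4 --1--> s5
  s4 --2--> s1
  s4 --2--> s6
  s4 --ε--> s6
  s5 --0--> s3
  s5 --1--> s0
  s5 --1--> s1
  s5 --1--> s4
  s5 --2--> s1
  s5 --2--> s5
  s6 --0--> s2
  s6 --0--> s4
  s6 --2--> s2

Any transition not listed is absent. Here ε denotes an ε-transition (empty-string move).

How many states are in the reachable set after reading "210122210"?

Start in {s0}.
Read '2': s0→{s1, s5}; now {s1, s5}.
Read '1': s1→{s0}, s5→{s0, s1, s4}; union {s0, s1, s4}; ε-closure = {s0, s1, s4, s6}.
Read '0': s0→{s3, s6}, s1→{s0, s1, s2}, s4→{s1, s3, s4}, s6→{s2, s4}; union {s0, s1, s2, s3, s4, s6}; ε-closure = {s0, s1, s2, s3, s4, s5, s6}.
Read '1': s0→{s1, s2, s3}, s1→{s0}, s2→{s2, s4}, s3→{s2, s4}, s4→{s1, s2, s5}, s5→{s0, s1, s4}, s6→∅; union {s0, s1, s2, s3, s4, s5}; ε-closure = {s0, s1, s2, s3, s4, s5, s6}.
Read '2': s0→{s1, s5}, s1→∅, s2→{s1, s3, s4, s5}, s3→{s0, s1, s6}, s4→{s1, s6}, s5→{s1, s5}, s6→{s2}; now {s0, s1, s2, s3, s4, s5, s6}.
Read '2': s0→{s1, s5}, s1→∅, s2→{s1, s3, s4, s5}, s3→{s0, s1, s6}, s4→{s1, s6}, s5→{s1, s5}, s6→{s2}; now {s0, s1, s2, s3, s4, s5, s6}.
Read '2': s0→{s1, s5}, s1→∅, s2→{s1, s3, s4, s5}, s3→{s0, s1, s6}, s4→{s1, s6}, s5→{s1, s5}, s6→{s2}; now {s0, s1, s2, s3, s4, s5, s6}.
Read '1': s0→{s1, s2, s3}, s1→{s0}, s2→{s2, s4}, s3→{s2, s4}, s4→{s1, s2, s5}, s5→{s0, s1, s4}, s6→∅; union {s0, s1, s2, s3, s4, s5}; ε-closure = {s0, s1, s2, s3, s4, s5, s6}.
Read '0': s0→{s3, s6}, s1→{s0, s1, s2}, s2→∅, s3→{s3}, s4→{s1, s3, s4}, s5→{s3}, s6→{s2, s4}; union {s0, s1, s2, s3, s4, s6}; ε-closure = {s0, s1, s2, s3, s4, s5, s6}.
That set has 7 states.

7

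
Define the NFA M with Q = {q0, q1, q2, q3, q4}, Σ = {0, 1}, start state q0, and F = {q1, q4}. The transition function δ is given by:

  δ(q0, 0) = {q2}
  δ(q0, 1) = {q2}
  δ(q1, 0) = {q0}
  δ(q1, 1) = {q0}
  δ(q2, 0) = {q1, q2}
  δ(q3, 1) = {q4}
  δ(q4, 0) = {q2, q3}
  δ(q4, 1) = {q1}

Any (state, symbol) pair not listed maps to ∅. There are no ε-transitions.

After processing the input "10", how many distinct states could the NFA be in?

Start in {q0}.
Read '1': q0→{q2}; now {q2}.
Read '0': q2→{q1, q2}; now {q1, q2}.
That set has 2 states.

2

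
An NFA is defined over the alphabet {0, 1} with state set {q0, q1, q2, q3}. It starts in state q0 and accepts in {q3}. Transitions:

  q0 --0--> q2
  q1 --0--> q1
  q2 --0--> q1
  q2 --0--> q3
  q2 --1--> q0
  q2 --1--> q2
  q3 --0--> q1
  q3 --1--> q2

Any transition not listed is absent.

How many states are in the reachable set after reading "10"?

0

Start in {q0}.
Read '1': {q0} → ∅.
The set is empty and remains empty for the remaining 1 symbol.
That set has 0 states.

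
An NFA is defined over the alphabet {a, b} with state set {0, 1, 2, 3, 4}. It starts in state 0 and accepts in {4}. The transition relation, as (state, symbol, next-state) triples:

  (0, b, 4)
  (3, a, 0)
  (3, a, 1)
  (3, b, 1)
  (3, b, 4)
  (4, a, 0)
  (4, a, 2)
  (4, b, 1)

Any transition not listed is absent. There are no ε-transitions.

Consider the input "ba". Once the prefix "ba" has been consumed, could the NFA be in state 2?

Yes

Start in {0}.
Read 'b': {0} → {4}.
Read 'a': {4} → {0, 2}.
State 2 is in {0, 2}.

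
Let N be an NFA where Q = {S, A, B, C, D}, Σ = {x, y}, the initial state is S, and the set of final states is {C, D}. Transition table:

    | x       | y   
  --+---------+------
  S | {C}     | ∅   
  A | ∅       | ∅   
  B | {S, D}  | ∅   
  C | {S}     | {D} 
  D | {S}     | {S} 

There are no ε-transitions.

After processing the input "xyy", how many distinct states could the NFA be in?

1

Start in {S}.
Read 'x': S→{C}; now {C}.
Read 'y': C→{D}; now {D}.
Read 'y': D→{S}; now {S}.
That set has 1 state.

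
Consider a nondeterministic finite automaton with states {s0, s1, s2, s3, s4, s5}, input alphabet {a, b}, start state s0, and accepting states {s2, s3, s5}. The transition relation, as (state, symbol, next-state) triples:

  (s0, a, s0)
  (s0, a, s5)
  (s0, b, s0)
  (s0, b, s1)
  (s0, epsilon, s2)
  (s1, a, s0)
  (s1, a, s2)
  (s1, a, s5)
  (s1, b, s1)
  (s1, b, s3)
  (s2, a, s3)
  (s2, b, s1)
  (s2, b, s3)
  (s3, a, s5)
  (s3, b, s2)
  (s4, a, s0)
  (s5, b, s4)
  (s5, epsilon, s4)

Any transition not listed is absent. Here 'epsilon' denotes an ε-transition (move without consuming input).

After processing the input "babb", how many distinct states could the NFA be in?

4

Start: ε-closure({s0}) = {s0, s2}.
Read 'b': s0→{s0, s1}, s2→{s1, s3}; union {s0, s1, s3}; ε-closure = {s0, s1, s2, s3}.
Read 'a': s0→{s0, s5}, s1→{s0, s2, s5}, s2→{s3}, s3→{s5}; union {s0, s2, s3, s5}; ε-closure = {s0, s2, s3, s4, s5}.
Read 'b': s0→{s0, s1}, s2→{s1, s3}, s3→{s2}, s4→∅, s5→{s4}; now {s0, s1, s2, s3, s4}.
Read 'b': s0→{s0, s1}, s1→{s1, s3}, s2→{s1, s3}, s3→{s2}, s4→∅; now {s0, s1, s2, s3}.
That set has 4 states.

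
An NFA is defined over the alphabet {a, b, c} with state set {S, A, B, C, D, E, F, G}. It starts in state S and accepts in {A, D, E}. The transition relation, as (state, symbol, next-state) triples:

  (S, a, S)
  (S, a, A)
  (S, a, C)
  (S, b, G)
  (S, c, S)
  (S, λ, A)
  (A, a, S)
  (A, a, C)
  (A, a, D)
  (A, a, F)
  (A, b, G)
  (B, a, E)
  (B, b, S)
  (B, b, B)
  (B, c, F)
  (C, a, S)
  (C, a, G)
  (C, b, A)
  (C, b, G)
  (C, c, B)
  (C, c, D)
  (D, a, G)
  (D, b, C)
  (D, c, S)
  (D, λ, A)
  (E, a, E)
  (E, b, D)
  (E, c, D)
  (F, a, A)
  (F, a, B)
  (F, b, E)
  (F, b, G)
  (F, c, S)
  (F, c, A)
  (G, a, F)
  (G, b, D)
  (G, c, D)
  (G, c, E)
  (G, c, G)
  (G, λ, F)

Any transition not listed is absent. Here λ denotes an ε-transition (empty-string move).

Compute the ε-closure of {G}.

{F, G}

Begin with {G}.
ε-move G → F; add F.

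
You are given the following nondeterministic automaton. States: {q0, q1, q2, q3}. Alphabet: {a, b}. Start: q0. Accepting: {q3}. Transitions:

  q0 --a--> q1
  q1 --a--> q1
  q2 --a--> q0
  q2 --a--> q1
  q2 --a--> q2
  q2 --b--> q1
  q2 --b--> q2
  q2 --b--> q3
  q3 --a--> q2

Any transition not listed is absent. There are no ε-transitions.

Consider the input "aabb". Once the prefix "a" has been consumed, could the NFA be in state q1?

Start in {q0}.
Read 'a': {q0} → {q1}.
State q1 is in {q1}.

Yes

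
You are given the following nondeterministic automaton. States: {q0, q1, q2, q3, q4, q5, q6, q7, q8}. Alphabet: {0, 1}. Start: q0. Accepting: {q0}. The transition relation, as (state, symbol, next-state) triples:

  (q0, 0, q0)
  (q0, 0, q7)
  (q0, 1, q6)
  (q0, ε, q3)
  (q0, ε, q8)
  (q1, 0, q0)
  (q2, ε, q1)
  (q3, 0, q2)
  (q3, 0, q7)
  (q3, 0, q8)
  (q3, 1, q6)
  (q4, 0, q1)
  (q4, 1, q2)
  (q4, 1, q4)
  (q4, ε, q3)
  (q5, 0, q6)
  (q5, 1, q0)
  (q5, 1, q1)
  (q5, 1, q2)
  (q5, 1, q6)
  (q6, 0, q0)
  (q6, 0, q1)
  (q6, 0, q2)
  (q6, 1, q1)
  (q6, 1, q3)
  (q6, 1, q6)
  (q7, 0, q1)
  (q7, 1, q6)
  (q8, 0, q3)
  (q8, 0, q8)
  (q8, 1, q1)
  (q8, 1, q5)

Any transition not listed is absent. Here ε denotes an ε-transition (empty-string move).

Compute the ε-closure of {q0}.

Begin with {q0}.
ε-move q0 → q3; add q3.
ε-move q0 → q8; add q8.

{q0, q3, q8}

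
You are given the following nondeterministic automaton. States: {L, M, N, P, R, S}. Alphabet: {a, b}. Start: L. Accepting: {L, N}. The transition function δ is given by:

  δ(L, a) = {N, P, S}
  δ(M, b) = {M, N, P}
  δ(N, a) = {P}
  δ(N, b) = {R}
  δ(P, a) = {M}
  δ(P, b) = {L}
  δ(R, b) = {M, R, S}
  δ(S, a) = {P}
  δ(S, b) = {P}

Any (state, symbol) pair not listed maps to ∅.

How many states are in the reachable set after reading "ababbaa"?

2

Start in {L}.
Read 'a': {L} → {N, P, S}.
Read 'b': {N, P, S} → {L, P, R}.
Read 'a': {L, P, R} → {M, N, P, S}.
Read 'b': {M, N, P, S} → {L, M, N, P, R}.
Read 'b': {L, M, N, P, R} → {L, M, N, P, R, S}.
Read 'a': {L, M, N, P, R, S} → {M, N, P, S}.
Read 'a': {M, N, P, S} → {M, P}.
That set has 2 states.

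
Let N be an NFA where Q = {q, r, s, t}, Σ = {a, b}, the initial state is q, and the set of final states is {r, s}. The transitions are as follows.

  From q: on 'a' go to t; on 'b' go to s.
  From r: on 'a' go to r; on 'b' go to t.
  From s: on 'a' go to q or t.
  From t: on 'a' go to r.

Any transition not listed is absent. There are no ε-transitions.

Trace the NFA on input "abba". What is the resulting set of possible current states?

∅

Start in {q}.
Read 'a': {q} → {t}.
Read 'b': {t} → ∅.
The set is empty and remains empty for the remaining 2 symbols.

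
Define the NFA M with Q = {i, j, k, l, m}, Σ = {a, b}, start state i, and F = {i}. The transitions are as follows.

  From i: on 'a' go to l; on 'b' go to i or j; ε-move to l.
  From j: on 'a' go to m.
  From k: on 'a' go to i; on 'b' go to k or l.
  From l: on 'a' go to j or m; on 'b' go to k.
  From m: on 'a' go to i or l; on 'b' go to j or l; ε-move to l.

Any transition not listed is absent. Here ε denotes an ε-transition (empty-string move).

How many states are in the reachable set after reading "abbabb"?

4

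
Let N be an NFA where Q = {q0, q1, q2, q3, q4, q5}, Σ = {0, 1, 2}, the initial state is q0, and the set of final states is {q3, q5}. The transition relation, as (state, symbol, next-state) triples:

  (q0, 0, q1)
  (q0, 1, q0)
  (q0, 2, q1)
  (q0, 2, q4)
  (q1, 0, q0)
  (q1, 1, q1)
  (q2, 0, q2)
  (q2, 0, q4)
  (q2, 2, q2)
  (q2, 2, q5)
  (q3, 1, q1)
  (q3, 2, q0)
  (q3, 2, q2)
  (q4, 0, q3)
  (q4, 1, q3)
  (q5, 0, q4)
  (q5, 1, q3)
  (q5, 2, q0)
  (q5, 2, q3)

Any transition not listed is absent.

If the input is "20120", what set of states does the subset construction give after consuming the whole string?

{q0, q3}

Start in {q0}.
Read '2': q0→{q1, q4}; now {q1, q4}.
Read '0': q1→{q0}, q4→{q3}; now {q0, q3}.
Read '1': q0→{q0}, q3→{q1}; now {q0, q1}.
Read '2': q0→{q1, q4}, q1→∅; now {q1, q4}.
Read '0': q1→{q0}, q4→{q3}; now {q0, q3}.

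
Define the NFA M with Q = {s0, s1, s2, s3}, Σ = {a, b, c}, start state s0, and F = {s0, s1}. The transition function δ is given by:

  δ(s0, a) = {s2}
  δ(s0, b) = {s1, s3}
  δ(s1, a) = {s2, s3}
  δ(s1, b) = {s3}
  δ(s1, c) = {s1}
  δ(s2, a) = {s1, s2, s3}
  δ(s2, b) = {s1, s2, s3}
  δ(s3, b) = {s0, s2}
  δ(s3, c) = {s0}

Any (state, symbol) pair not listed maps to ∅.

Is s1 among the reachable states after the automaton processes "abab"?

Yes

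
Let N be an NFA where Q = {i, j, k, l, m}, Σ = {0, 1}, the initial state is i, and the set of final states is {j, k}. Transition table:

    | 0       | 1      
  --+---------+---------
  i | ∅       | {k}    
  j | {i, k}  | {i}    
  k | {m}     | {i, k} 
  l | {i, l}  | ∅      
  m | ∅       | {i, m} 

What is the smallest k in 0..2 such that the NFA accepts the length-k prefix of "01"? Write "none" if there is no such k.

none

Start in {i}.
Read '0': i→∅; now ∅.
The set is empty and remains empty for the remaining 1 symbol.
No reachable set along the way intersects F.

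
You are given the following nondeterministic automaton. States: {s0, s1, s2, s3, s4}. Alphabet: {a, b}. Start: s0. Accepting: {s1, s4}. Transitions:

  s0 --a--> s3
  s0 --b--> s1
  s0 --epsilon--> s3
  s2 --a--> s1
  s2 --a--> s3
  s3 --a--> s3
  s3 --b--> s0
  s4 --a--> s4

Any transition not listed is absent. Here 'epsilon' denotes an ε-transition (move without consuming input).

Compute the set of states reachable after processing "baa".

Start: ε-closure({s0}) = {s0, s3}.
Read 'b': {s0, s3} → {s0, s1, s3}.
Read 'a': {s0, s1, s3} → {s3}.
Read 'a': {s3} → {s3}.

{s3}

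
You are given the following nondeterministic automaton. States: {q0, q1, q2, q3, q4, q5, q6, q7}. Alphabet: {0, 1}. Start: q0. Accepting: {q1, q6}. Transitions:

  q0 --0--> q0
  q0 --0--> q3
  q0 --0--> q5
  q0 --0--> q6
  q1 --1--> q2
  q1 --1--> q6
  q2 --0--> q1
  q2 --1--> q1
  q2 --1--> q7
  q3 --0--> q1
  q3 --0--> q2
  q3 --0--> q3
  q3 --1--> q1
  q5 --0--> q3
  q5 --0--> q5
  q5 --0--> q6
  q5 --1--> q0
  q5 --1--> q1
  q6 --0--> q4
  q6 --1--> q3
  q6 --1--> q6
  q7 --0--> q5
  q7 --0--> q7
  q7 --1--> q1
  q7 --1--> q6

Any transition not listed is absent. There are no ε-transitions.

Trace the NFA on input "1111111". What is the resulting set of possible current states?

Start in {q0}.
Read '1': {q0} → ∅.
The set is empty and remains empty for the remaining 6 symbols.

∅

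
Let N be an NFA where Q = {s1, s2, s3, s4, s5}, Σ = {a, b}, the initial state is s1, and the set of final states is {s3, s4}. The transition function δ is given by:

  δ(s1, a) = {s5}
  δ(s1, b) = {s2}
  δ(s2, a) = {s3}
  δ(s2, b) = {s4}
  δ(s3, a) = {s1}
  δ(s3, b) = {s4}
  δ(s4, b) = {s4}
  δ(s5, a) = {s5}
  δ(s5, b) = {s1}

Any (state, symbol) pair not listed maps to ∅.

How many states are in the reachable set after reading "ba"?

1

Start in {s1}.
Read 'b': s1→{s2}; now {s2}.
Read 'a': s2→{s3}; now {s3}.
That set has 1 state.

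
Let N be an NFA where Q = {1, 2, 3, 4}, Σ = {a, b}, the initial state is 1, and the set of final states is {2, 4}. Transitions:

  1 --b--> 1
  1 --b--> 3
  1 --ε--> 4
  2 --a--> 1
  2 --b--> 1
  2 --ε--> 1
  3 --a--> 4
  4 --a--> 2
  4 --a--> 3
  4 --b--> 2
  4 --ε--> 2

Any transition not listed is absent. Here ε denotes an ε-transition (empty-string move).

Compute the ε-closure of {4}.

{1, 2, 4}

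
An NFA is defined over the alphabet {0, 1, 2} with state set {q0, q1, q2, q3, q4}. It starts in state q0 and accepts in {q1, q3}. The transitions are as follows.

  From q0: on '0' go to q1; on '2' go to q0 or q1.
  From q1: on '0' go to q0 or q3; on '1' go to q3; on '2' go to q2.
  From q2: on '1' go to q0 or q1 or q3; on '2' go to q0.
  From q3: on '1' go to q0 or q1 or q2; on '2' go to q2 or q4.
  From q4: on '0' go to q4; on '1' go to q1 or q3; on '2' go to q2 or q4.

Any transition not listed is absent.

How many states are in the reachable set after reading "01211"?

Start in {q0}.
Read '0': q0→{q1}; now {q1}.
Read '1': q1→{q3}; now {q3}.
Read '2': q3→{q2, q4}; now {q2, q4}.
Read '1': q2→{q0, q1, q3}, q4→{q1, q3}; now {q0, q1, q3}.
Read '1': q0→∅, q1→{q3}, q3→{q0, q1, q2}; now {q0, q1, q2, q3}.
That set has 4 states.

4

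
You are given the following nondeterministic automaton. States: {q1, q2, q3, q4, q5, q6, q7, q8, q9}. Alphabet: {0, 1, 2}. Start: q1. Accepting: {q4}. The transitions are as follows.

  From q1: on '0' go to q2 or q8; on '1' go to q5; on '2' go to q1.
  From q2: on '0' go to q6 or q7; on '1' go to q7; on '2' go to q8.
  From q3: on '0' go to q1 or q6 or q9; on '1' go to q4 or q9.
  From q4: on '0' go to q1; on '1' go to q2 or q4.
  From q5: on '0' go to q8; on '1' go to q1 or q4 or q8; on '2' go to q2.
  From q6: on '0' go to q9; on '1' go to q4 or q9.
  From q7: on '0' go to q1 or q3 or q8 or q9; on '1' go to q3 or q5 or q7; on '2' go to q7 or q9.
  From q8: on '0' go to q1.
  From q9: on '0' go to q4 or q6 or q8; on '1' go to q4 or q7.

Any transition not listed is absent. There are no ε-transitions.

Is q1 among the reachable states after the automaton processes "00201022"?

Start in {q1}.
Read '0': q1→{q2, q8}; now {q2, q8}.
Read '0': q2→{q6, q7}, q8→{q1}; now {q1, q6, q7}.
Read '2': q1→{q1}, q6→∅, q7→{q7, q9}; now {q1, q7, q9}.
Read '0': q1→{q2, q8}, q7→{q1, q3, q8, q9}, q9→{q4, q6, q8}; now {q1, q2, q3, q4, q6, q8, q9}.
Read '1': q1→{q5}, q2→{q7}, q3→{q4, q9}, q4→{q2, q4}, q6→{q4, q9}, q8→∅, q9→{q4, q7}; now {q2, q4, q5, q7, q9}.
Read '0': q2→{q6, q7}, q4→{q1}, q5→{q8}, q7→{q1, q3, q8, q9}, q9→{q4, q6, q8}; now {q1, q3, q4, q6, q7, q8, q9}.
Read '2': q1→{q1}, q3→∅, q4→∅, q6→∅, q7→{q7, q9}, q8→∅, q9→∅; now {q1, q7, q9}.
Read '2': q1→{q1}, q7→{q7, q9}, q9→∅; now {q1, q7, q9}.
State q1 is in {q1, q7, q9}.

Yes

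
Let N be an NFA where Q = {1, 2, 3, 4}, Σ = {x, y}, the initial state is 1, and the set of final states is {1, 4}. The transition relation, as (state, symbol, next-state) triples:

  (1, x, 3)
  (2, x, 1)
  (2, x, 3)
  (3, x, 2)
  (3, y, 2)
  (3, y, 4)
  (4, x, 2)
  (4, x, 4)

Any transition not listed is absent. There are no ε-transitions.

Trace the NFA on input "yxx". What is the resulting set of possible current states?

Start in {1}.
Read 'y': {1} → ∅.
The set is empty and remains empty for the remaining 2 symbols.

∅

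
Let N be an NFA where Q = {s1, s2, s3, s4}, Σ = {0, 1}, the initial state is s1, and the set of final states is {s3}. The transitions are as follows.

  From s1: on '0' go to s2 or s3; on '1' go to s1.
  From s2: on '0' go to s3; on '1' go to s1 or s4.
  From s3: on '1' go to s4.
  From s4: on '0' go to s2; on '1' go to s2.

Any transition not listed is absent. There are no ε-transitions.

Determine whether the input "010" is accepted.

Yes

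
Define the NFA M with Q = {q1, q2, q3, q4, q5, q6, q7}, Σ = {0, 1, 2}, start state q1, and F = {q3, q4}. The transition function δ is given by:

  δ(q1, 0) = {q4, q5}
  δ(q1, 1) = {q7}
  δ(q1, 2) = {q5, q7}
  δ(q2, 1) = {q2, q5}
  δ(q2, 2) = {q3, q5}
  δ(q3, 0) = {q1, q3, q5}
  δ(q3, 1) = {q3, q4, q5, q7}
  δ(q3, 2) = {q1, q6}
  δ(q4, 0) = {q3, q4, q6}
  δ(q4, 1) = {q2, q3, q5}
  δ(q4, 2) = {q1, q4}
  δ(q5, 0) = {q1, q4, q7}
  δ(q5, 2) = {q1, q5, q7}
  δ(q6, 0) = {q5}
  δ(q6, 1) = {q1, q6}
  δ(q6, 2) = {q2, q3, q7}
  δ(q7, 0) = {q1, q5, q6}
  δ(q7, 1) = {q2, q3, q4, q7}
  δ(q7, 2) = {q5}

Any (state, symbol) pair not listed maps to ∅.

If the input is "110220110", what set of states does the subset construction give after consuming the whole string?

Start in {q1}.
Read '1': q1→{q7}; now {q7}.
Read '1': q7→{q2, q3, q4, q7}; now {q2, q3, q4, q7}.
Read '0': q2→∅, q3→{q1, q3, q5}, q4→{q3, q4, q6}, q7→{q1, q5, q6}; now {q1, q3, q4, q5, q6}.
Read '2': q1→{q5, q7}, q3→{q1, q6}, q4→{q1, q4}, q5→{q1, q5, q7}, q6→{q2, q3, q7}; now {q1, q2, q3, q4, q5, q6, q7}.
Read '2': q1→{q5, q7}, q2→{q3, q5}, q3→{q1, q6}, q4→{q1, q4}, q5→{q1, q5, q7}, q6→{q2, q3, q7}, q7→{q5}; now {q1, q2, q3, q4, q5, q6, q7}.
Read '0': q1→{q4, q5}, q2→∅, q3→{q1, q3, q5}, q4→{q3, q4, q6}, q5→{q1, q4, q7}, q6→{q5}, q7→{q1, q5, q6}; now {q1, q3, q4, q5, q6, q7}.
Read '1': q1→{q7}, q3→{q3, q4, q5, q7}, q4→{q2, q3, q5}, q5→∅, q6→{q1, q6}, q7→{q2, q3, q4, q7}; now {q1, q2, q3, q4, q5, q6, q7}.
Read '1': q1→{q7}, q2→{q2, q5}, q3→{q3, q4, q5, q7}, q4→{q2, q3, q5}, q5→∅, q6→{q1, q6}, q7→{q2, q3, q4, q7}; now {q1, q2, q3, q4, q5, q6, q7}.
Read '0': q1→{q4, q5}, q2→∅, q3→{q1, q3, q5}, q4→{q3, q4, q6}, q5→{q1, q4, q7}, q6→{q5}, q7→{q1, q5, q6}; now {q1, q3, q4, q5, q6, q7}.

{q1, q3, q4, q5, q6, q7}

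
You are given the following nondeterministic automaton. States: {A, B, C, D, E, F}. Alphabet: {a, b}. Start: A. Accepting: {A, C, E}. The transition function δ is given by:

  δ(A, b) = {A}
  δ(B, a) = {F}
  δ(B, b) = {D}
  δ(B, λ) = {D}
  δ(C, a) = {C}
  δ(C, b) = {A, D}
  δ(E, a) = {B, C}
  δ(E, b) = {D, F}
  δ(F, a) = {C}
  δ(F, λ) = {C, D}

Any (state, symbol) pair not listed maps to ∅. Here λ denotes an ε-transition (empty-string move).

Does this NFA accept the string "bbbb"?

Start in {A}.
Read 'b': A→{A}; now {A}.
Read 'b': A→{A}; now {A}.
Read 'b': A→{A}; now {A}.
Read 'b': A→{A}; now {A}.
The final set {A} contains the accepting state A.

Yes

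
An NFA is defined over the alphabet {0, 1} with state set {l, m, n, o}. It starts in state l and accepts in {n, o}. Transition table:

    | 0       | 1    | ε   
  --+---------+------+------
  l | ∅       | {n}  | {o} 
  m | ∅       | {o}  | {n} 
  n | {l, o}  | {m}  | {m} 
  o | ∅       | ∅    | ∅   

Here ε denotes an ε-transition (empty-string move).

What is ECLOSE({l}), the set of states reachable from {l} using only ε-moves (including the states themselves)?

Begin with {l}.
ε-move l → o; add o.

{l, o}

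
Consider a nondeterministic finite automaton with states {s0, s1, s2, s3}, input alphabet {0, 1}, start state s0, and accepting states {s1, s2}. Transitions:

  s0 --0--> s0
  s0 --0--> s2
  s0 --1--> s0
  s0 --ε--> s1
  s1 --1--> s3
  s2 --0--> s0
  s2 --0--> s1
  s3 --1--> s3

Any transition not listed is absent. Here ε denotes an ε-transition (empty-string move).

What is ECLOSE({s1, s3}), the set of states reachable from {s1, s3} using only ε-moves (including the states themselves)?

Begin with {s1, s3}.
No ε-moves leave this set, so the closure equals the set itself.

{s1, s3}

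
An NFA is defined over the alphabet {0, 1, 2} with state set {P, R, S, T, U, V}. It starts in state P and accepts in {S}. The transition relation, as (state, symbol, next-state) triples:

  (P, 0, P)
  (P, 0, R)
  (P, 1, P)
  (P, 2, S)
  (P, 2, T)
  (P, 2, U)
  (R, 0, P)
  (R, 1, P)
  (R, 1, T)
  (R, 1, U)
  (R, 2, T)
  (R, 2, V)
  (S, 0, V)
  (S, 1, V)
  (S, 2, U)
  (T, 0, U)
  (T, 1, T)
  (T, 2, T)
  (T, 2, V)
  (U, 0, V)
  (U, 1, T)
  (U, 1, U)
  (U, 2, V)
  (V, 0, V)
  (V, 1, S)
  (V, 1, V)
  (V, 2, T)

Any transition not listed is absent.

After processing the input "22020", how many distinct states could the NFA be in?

2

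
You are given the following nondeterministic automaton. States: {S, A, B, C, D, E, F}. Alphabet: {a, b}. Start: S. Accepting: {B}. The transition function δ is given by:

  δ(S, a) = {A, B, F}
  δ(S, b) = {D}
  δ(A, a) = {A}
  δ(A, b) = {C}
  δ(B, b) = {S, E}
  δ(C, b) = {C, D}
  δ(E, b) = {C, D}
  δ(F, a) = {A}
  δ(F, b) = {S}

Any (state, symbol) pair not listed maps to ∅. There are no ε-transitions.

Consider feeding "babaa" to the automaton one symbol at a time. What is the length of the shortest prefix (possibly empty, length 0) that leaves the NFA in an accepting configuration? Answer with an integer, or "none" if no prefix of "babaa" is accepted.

none

Start in {S}.
Read 'b': S→{D}; now {D}.
Read 'a': D→∅; now ∅.
The set is empty and remains empty for the remaining 3 symbols.
No reachable set along the way intersects F.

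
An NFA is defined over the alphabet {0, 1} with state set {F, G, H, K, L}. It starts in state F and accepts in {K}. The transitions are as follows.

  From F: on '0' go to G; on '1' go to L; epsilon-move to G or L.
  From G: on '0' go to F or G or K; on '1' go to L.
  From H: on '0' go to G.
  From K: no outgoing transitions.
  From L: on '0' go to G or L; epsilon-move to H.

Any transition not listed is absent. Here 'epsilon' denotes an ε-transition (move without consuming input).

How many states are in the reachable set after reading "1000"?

Start: ε-closure({F}) = {F, G, H, L}.
Read '1': F→{L}, G→{L}, H→∅, L→∅; union {L}; ε-closure = {H, L}.
Read '0': H→{G}, L→{G, L}; union {G, L}; ε-closure = {G, H, L}.
Read '0': G→{F, G, K}, H→{G}, L→{G, L}; union {F, G, K, L}; ε-closure = {F, G, H, K, L}.
Read '0': F→{G}, G→{F, G, K}, H→{G}, K→∅, L→{G, L}; union {F, G, K, L}; ε-closure = {F, G, H, K, L}.
That set has 5 states.

5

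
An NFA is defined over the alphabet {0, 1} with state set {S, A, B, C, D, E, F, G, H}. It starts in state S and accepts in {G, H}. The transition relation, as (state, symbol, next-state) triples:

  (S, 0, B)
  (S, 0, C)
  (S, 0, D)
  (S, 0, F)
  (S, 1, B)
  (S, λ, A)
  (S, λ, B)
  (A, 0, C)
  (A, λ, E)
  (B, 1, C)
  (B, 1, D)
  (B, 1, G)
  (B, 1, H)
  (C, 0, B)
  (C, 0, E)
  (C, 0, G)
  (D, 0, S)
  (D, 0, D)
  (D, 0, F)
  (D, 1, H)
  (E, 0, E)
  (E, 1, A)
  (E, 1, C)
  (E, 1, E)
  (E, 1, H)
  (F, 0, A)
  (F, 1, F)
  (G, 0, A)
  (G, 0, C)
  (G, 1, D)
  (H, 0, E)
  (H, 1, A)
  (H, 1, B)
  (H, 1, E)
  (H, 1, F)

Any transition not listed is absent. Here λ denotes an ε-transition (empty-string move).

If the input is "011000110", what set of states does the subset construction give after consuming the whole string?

Start: ε-closure({S}) = {S, A, B, E}.
Read '0': {S, A, B, E} → {B, C, D, E, F}.
Read '1': {B, C, D, E, F} → {A, C, D, E, F, G, H}.
Read '1': {A, C, D, E, F, G, H} → {A, B, C, D, E, F, H}.
Read '0': {A, B, C, D, E, F, H} → {S, A, B, C, D, E, F, G}.
Read '0': {S, A, B, C, D, E, F, G} → {S, A, B, C, D, E, F, G}.
Read '0': {S, A, B, C, D, E, F, G} → {S, A, B, C, D, E, F, G}.
Read '1': {S, A, B, C, D, E, F, G} → {A, B, C, D, E, F, G, H}.
Read '1': {A, B, C, D, E, F, G, H} → {A, B, C, D, E, F, G, H}.
Read '0': {A, B, C, D, E, F, G, H} → {S, A, B, C, D, E, F, G}.

{S, A, B, C, D, E, F, G}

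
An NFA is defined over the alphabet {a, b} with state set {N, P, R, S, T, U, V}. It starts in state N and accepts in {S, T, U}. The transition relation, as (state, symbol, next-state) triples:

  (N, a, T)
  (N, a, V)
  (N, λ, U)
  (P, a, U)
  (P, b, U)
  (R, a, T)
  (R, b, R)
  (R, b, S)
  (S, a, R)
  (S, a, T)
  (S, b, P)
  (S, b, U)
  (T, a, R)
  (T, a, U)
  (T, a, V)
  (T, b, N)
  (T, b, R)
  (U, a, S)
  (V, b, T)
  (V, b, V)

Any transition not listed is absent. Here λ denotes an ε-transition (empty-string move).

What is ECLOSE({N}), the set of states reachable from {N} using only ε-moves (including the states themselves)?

Begin with {N}.
ε-move N → U; add U.

{N, U}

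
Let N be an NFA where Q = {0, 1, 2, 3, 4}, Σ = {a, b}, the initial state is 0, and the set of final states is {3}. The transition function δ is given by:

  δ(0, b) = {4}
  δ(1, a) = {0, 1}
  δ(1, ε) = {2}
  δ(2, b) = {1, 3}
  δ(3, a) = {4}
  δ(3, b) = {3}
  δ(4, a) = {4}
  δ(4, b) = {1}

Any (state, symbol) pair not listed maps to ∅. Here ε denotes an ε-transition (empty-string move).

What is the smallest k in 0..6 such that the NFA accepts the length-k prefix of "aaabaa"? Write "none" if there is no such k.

none

Start in {0}.
Read 'a': {0} → ∅.
The set is empty and remains empty for the remaining 5 symbols.
No reachable set along the way intersects F.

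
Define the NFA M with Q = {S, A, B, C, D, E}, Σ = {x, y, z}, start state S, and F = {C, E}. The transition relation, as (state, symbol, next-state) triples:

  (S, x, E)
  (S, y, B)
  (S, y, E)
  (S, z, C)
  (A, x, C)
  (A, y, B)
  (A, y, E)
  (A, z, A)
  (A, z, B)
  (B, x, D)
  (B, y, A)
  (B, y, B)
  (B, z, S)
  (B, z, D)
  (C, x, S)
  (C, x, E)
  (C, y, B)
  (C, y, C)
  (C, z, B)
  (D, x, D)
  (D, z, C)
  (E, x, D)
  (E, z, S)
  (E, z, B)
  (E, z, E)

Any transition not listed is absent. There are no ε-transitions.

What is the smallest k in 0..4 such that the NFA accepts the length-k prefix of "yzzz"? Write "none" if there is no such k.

1

Start in {S}.
Read 'y': S→{B, E}; now {B, E}.
None of the earlier sets intersect F, but {B, E} does.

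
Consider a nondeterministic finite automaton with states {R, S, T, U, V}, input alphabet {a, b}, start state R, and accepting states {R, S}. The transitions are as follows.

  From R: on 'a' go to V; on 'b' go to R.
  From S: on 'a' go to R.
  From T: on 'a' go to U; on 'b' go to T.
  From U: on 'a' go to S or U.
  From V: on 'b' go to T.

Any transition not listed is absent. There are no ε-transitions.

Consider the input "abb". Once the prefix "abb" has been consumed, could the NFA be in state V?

Start in {R}.
Read 'a': {R} → {V}.
Read 'b': {V} → {T}.
Read 'b': {T} → {T}.
State V is not in {T}.

No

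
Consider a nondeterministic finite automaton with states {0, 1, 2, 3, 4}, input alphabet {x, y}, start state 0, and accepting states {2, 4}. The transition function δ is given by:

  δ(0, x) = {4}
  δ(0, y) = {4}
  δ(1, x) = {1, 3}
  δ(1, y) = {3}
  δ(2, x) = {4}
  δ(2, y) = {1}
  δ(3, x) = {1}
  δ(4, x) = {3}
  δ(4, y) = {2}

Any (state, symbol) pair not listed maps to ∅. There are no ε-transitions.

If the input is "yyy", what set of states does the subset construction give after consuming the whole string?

Start in {0}.
Read 'y': 0→{4}; now {4}.
Read 'y': 4→{2}; now {2}.
Read 'y': 2→{1}; now {1}.

{1}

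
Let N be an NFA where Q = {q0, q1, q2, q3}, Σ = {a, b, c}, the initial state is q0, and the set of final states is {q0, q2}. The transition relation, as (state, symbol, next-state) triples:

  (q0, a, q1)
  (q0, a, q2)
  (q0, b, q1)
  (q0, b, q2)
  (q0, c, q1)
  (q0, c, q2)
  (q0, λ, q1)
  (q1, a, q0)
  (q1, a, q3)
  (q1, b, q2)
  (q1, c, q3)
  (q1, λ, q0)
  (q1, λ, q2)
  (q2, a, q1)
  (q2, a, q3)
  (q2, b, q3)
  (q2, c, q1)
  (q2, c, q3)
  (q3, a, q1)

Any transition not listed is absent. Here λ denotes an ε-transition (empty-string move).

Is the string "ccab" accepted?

Yes

Start: ε-closure({q0}) = {q0, q1, q2}.
Read 'c': q0→{q1, q2}, q1→{q3}, q2→{q1, q3}; union {q1, q2, q3}; ε-closure = {q0, q1, q2, q3}.
Read 'c': q0→{q1, q2}, q1→{q3}, q2→{q1, q3}, q3→∅; union {q1, q2, q3}; ε-closure = {q0, q1, q2, q3}.
Read 'a': q0→{q1, q2}, q1→{q0, q3}, q2→{q1, q3}, q3→{q1}; now {q0, q1, q2, q3}.
Read 'b': q0→{q1, q2}, q1→{q2}, q2→{q3}, q3→∅; union {q1, q2, q3}; ε-closure = {q0, q1, q2, q3}.
The final set {q0, q1, q2, q3} contains the accepting states q0, q2.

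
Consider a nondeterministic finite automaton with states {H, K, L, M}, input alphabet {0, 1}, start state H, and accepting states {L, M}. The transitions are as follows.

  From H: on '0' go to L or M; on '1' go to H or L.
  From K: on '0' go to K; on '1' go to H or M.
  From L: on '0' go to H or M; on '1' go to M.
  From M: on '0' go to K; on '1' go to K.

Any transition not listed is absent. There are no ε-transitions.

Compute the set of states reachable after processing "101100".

{H, K, L, M}

Start in {H}.
Read '1': {H} → {H, L}.
Read '0': {H, L} → {H, L, M}.
Read '1': {H, L, M} → {H, K, L, M}.
Read '1': {H, K, L, M} → {H, K, L, M}.
Read '0': {H, K, L, M} → {H, K, L, M}.
Read '0': {H, K, L, M} → {H, K, L, M}.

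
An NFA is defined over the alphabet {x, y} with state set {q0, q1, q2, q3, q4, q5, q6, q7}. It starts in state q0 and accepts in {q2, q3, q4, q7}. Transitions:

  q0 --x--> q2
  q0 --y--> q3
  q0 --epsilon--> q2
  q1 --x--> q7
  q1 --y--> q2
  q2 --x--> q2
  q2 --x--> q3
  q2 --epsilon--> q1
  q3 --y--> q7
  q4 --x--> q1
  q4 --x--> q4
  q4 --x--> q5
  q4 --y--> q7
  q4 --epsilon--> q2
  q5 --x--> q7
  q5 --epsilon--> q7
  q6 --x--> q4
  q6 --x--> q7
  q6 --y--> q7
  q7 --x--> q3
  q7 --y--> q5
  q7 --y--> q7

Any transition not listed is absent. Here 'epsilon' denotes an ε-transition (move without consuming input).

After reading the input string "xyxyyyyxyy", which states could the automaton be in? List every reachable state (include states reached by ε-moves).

Start: ε-closure({q0}) = {q0, q1, q2}.
Read 'x': q0→{q2}, q1→{q7}, q2→{q2, q3}; union {q2, q3, q7}; ε-closure = {q1, q2, q3, q7}.
Read 'y': q1→{q2}, q2→∅, q3→{q7}, q7→{q5, q7}; union {q2, q5, q7}; ε-closure = {q1, q2, q5, q7}.
Read 'x': q1→{q7}, q2→{q2, q3}, q5→{q7}, q7→{q3}; union {q2, q3, q7}; ε-closure = {q1, q2, q3, q7}.
Read 'y': q1→{q2}, q2→∅, q3→{q7}, q7→{q5, q7}; union {q2, q5, q7}; ε-closure = {q1, q2, q5, q7}.
Read 'y': q1→{q2}, q2→∅, q5→∅, q7→{q5, q7}; union {q2, q5, q7}; ε-closure = {q1, q2, q5, q7}.
Read 'y': q1→{q2}, q2→∅, q5→∅, q7→{q5, q7}; union {q2, q5, q7}; ε-closure = {q1, q2, q5, q7}.
Read 'y': q1→{q2}, q2→∅, q5→∅, q7→{q5, q7}; union {q2, q5, q7}; ε-closure = {q1, q2, q5, q7}.
Read 'x': q1→{q7}, q2→{q2, q3}, q5→{q7}, q7→{q3}; union {q2, q3, q7}; ε-closure = {q1, q2, q3, q7}.
Read 'y': q1→{q2}, q2→∅, q3→{q7}, q7→{q5, q7}; union {q2, q5, q7}; ε-closure = {q1, q2, q5, q7}.
Read 'y': q1→{q2}, q2→∅, q5→∅, q7→{q5, q7}; union {q2, q5, q7}; ε-closure = {q1, q2, q5, q7}.

{q1, q2, q5, q7}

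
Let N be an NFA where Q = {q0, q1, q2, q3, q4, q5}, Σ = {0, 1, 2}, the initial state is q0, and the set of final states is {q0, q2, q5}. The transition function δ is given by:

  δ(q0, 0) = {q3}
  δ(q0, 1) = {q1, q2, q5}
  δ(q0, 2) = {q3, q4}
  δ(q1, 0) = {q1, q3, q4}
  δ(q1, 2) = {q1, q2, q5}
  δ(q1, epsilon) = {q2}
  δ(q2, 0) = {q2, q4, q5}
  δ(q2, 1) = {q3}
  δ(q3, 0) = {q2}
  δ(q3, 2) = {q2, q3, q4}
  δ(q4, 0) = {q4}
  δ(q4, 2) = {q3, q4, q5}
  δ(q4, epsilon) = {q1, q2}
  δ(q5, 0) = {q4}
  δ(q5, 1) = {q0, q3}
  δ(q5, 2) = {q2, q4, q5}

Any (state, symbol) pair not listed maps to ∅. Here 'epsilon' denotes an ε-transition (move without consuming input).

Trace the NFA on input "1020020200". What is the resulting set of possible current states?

Start in {q0}.
Read '1': {q0} → {q1, q2, q5}.
Read '0': {q1, q2, q5} → {q1, q2, q3, q4, q5}.
Read '2': {q1, q2, q3, q4, q5} → {q1, q2, q3, q4, q5}.
Read '0': {q1, q2, q3, q4, q5} → {q1, q2, q3, q4, q5}.
Read '0': {q1, q2, q3, q4, q5} → {q1, q2, q3, q4, q5}.
Read '2': {q1, q2, q3, q4, q5} → {q1, q2, q3, q4, q5}.
Read '0': {q1, q2, q3, q4, q5} → {q1, q2, q3, q4, q5}.
Read '2': {q1, q2, q3, q4, q5} → {q1, q2, q3, q4, q5}.
Read '0': {q1, q2, q3, q4, q5} → {q1, q2, q3, q4, q5}.
Read '0': {q1, q2, q3, q4, q5} → {q1, q2, q3, q4, q5}.

{q1, q2, q3, q4, q5}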